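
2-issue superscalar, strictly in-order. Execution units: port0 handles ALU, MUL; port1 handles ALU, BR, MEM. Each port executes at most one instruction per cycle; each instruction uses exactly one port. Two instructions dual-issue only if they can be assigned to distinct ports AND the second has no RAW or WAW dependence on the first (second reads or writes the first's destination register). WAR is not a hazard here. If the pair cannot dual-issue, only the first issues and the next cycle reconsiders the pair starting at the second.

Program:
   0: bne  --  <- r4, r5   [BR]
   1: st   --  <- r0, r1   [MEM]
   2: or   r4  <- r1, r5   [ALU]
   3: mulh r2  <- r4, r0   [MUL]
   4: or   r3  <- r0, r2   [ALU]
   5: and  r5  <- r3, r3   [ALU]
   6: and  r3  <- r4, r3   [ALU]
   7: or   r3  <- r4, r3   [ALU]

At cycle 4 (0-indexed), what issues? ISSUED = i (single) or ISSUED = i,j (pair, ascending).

ISSUED = 5,6

0. bne.BR @i0  | no-port BR/MEM
1. st.MEM+or.ALU @i1,i2  | dual
2. mulh.MUL @i3  | RAW r2
3. or.ALU @i4  | RAW r3
4. and.ALU+and.ALU @i5,i6  | dual
5. or.ALU @i7  | tail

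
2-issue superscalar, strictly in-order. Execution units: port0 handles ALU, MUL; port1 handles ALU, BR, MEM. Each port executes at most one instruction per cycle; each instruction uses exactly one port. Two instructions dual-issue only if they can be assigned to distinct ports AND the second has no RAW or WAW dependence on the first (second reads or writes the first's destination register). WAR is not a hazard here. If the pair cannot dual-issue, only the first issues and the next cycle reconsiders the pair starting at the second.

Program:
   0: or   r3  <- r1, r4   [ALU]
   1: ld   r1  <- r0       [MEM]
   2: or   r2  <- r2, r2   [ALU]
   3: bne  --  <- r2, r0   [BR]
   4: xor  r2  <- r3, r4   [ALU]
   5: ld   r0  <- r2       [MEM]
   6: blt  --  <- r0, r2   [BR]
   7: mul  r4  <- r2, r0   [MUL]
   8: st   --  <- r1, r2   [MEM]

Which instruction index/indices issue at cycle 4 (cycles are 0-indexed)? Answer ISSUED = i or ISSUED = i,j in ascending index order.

ISSUED = 6,7

#0 head=0: or.ALU+ld.MEM i0/i1 dual
#1 head=2: or.ALU i2 RAW r2
#2 head=3: bne.BR+xor.ALU i3/i4 dual
#3 head=5: ld.MEM i5 no-port MEM/BR
#4 head=6: blt.BR+mul.MUL i6/i7 dual
#5 head=8: st.MEM i8 tail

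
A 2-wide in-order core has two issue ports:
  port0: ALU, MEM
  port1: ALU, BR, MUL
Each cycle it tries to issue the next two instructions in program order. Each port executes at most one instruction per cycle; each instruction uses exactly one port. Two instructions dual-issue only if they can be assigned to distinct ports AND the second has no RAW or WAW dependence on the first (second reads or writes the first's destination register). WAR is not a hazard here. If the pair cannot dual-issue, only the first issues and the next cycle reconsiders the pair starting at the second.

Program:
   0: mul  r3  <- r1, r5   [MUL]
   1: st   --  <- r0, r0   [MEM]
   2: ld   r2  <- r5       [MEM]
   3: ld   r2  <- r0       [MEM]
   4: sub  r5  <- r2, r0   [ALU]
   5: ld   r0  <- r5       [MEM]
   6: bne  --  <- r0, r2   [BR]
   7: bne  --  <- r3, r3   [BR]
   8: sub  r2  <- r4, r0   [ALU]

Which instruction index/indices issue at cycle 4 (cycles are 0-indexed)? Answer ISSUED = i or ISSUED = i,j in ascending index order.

ISSUED = 5

c0: i0/i1 mul;st  dual
c1: i2 ld  no-port MEM/MEM
c2: i3 ld  RAW r2
c3: i4 sub  RAW r5
c4: i5 ld  RAW r0
c5: i6 bne  no-port BR/BR
c6: i7/i8 bne;sub  dual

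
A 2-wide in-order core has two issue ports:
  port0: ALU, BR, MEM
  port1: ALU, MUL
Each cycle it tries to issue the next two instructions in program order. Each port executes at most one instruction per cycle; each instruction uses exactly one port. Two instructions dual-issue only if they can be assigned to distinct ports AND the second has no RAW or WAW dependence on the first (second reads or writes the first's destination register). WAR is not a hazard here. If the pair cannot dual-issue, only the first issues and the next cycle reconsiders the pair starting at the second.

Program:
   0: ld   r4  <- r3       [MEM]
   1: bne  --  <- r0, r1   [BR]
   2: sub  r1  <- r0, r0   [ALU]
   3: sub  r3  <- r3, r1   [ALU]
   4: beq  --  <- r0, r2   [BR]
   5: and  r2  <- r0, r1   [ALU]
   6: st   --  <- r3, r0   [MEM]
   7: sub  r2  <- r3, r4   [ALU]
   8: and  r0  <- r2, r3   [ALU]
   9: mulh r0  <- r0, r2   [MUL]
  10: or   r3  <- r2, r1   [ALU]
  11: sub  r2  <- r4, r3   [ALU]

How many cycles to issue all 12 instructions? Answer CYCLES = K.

0. ld.MEM @i0  | no-port MEM/BR
1. bne.BR;sub.ALU @i1+i2  | pair
2. sub.ALU;beq.BR @i3+i4  | pair
3. and.ALU;st.MEM @i5+i6  | pair
4. sub.ALU @i7  | RAW r2
5. and.ALU @i8  | RAW+WAW r0
6. mulh.MUL;or.ALU @i9+i10  | pair
7. sub.ALU @i11  | tail

CYCLES = 8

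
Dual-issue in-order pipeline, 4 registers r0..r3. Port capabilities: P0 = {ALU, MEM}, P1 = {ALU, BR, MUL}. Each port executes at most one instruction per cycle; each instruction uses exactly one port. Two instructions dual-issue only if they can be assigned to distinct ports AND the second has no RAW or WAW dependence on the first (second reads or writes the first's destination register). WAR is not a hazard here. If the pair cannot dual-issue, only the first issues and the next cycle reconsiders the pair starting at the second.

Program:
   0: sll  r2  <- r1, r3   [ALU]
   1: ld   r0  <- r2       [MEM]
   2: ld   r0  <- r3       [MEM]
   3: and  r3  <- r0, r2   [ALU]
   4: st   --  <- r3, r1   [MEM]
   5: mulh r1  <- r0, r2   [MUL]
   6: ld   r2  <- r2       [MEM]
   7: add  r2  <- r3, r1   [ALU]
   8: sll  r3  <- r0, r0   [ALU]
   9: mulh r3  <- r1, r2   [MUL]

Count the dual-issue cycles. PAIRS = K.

0. sll @i0  | RAW r2
1. ld @i1  | no-port MEM/MEM
2. ld @i2  | RAW r0
3. and @i3  | RAW r3
4. st mulh @i4/i5  | dual
5. ld @i6  | WAW r2
6. add sll @i7/i8  | dual
7. mulh @i9  | tail

PAIRS = 2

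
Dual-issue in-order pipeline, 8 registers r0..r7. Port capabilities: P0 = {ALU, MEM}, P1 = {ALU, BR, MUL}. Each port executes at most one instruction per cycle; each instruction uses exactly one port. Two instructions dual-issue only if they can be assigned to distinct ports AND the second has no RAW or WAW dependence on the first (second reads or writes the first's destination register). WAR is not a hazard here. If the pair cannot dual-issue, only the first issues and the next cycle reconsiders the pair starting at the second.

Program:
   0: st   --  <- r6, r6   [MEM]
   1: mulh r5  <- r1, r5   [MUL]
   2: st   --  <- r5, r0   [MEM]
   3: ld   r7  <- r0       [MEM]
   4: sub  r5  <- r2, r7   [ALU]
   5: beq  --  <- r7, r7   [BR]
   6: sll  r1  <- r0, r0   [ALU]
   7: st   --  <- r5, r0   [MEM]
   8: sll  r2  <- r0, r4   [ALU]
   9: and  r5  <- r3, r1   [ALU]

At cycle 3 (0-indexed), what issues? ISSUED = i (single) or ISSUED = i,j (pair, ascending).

ISSUED = 4,5

[0] i0&i1  st.MEM/mulh.MUL  -- 2-wide
[1] i2  st.MEM  -- no-port MEM/MEM
[2] i3  ld.MEM  -- RAW r7
[3] i4&i5  sub.ALU/beq.BR  -- 2-wide
[4] i6&i7  sll.ALU/st.MEM  -- 2-wide
[5] i8&i9  sll.ALU/and.ALU  -- 2-wide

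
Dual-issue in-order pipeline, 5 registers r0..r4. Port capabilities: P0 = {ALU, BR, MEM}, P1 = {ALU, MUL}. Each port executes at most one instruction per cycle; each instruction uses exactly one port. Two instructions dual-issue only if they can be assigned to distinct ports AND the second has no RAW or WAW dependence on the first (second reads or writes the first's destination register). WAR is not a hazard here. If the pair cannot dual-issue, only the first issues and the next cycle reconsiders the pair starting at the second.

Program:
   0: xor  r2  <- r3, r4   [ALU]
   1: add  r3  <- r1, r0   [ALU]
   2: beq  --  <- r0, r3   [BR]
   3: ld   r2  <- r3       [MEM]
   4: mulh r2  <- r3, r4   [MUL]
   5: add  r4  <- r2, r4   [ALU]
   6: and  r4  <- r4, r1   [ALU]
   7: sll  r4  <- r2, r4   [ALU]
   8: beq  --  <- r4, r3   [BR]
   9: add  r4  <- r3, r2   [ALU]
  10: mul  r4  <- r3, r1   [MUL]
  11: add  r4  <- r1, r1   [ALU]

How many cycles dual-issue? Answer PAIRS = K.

0. xor add @i0/i1  | dual
1. beq @i2  | no-port BR/MEM
2. ld @i3  | WAW r2
3. mulh @i4  | RAW r2
4. add @i5  | RAW+WAW r4
5. and @i6  | RAW+WAW r4
6. sll @i7  | RAW r4
7. beq add @i8/i9  | dual
8. mul @i10  | WAW r4
9. add @i11  | tail

PAIRS = 2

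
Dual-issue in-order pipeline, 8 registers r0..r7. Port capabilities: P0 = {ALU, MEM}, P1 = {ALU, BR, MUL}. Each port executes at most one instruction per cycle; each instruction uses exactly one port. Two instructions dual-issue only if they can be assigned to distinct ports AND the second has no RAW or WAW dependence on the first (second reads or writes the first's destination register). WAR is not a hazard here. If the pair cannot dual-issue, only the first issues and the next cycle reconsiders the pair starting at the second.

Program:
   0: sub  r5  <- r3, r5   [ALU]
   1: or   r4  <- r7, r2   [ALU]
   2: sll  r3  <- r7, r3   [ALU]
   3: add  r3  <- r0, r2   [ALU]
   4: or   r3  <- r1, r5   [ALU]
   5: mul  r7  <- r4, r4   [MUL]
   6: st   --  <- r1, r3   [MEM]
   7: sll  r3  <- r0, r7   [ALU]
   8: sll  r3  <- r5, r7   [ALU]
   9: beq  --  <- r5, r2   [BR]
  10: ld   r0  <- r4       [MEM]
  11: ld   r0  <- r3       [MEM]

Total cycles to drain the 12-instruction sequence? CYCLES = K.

CYCLES = 8

0. sub.ALU+or.ALU @i0/i1  | 2-wide
1. sll.ALU @i2  | WAW r3
2. add.ALU @i3  | WAW r3
3. or.ALU+mul.MUL @i4/i5  | 2-wide
4. st.MEM+sll.ALU @i6/i7  | 2-wide
5. sll.ALU+beq.BR @i8/i9  | 2-wide
6. ld.MEM @i10  | no-port MEM/MEM
7. ld.MEM @i11  | tail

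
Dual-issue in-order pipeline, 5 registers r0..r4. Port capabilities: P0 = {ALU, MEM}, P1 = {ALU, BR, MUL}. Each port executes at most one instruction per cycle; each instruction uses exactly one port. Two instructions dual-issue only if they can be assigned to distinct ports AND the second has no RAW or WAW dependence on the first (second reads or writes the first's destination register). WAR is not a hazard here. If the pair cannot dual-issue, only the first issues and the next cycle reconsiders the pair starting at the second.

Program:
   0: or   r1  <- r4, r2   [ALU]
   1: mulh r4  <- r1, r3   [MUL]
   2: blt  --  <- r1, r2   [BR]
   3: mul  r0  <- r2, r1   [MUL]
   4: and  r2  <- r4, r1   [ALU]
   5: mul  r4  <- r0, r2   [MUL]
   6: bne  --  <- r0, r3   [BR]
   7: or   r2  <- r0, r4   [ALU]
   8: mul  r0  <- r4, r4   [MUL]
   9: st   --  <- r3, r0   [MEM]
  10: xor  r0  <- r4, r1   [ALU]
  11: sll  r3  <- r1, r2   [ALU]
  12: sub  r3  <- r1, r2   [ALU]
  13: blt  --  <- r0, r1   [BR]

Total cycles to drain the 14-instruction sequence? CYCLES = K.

CYCLES = 10

0. or.ALU @i0  | RAW r1
1. mulh.MUL @i1  | no-port MUL/BR
2. blt.BR @i2  | no-port BR/MUL
3. mul.MUL and.ALU @i3&i4  | dual
4. mul.MUL @i5  | no-port MUL/BR
5. bne.BR or.ALU @i6&i7  | dual
6. mul.MUL @i8  | RAW r0
7. st.MEM xor.ALU @i9&i10  | dual
8. sll.ALU @i11  | WAW r3
9. sub.ALU blt.BR @i12&i13  | dual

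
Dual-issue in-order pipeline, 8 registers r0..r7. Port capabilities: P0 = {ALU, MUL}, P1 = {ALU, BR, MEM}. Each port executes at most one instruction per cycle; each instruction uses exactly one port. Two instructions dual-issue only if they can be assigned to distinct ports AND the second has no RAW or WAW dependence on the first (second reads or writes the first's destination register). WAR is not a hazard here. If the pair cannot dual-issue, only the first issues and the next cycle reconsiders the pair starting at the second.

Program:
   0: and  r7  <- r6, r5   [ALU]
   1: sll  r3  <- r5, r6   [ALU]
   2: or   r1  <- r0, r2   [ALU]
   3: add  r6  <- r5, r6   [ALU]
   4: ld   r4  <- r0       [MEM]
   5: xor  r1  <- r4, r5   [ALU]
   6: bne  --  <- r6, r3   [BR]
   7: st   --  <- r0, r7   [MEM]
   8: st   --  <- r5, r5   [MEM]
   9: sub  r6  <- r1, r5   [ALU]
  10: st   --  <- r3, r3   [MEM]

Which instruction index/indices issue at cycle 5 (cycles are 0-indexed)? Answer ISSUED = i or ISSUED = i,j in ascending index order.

ISSUED = 8,9

#0 head=0: and sll i0+i1 dual
#1 head=2: or add i2+i3 dual
#2 head=4: ld i4 RAW r4
#3 head=5: xor bne i5+i6 dual
#4 head=7: st i7 no-port MEM/MEM
#5 head=8: st sub i8+i9 dual
#6 head=10: st i10 tail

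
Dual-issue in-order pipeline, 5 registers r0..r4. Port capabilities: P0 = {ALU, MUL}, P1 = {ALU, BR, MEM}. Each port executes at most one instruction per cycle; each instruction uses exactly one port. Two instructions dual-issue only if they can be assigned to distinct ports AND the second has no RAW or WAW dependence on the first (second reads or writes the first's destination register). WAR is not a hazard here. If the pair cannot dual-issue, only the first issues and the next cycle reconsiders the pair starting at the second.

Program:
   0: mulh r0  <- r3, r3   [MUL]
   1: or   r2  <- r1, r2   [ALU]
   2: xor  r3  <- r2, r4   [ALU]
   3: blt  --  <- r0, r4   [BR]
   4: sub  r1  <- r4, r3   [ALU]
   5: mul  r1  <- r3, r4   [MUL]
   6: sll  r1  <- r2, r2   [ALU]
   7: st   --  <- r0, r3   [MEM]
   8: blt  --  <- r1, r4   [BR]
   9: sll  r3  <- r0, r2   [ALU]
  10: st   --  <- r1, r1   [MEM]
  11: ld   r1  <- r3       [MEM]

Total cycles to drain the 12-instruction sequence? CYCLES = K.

CYCLES = 8

  cy0 -> i0/i1 (mulh.MUL or.ALU) 2-wide
  cy1 -> i2/i3 (xor.ALU blt.BR) 2-wide
  cy2 -> i4 (sub.ALU) WAW r1
  cy3 -> i5 (mul.MUL) WAW r1
  cy4 -> i6/i7 (sll.ALU st.MEM) 2-wide
  cy5 -> i8/i9 (blt.BR sll.ALU) 2-wide
  cy6 -> i10 (st.MEM) no-port MEM/MEM
  cy7 -> i11 (ld.MEM) tail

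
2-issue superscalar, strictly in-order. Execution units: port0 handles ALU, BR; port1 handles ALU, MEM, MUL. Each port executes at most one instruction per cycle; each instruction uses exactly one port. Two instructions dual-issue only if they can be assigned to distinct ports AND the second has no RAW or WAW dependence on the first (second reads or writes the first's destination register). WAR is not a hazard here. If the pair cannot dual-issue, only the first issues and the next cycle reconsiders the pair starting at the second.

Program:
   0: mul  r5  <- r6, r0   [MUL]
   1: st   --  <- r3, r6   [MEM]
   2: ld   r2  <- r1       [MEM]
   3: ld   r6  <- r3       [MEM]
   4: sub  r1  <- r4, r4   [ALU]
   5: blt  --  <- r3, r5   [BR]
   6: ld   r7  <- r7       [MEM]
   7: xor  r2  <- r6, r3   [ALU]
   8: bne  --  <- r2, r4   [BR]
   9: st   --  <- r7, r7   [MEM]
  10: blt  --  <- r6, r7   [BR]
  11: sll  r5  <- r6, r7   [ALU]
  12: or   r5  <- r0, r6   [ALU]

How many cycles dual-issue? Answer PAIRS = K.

PAIRS = 4

#0 head=0: mul i0 no-port MUL/MEM
#1 head=1: st i1 no-port MEM/MEM
#2 head=2: ld i2 no-port MEM/MEM
#3 head=3: ld sub i3/i4 dual
#4 head=5: blt ld i5/i6 dual
#5 head=7: xor i7 RAW r2
#6 head=8: bne st i8/i9 dual
#7 head=10: blt sll i10/i11 dual
#8 head=12: or i12 tail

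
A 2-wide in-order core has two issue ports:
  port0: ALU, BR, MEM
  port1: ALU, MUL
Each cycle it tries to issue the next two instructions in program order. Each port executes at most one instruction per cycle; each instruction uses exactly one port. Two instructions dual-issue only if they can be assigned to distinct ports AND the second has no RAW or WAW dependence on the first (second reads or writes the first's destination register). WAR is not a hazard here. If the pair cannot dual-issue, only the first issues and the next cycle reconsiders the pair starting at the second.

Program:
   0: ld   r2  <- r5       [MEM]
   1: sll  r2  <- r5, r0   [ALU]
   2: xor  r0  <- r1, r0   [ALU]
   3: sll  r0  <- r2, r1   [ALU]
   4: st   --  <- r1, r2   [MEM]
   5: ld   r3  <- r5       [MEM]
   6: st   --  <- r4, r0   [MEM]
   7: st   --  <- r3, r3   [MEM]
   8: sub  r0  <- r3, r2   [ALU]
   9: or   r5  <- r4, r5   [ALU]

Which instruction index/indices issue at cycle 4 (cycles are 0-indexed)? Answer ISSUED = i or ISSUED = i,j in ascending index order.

ISSUED = 6

#0 head=0: ld.MEM i0 WAW r2
#1 head=1: sll.ALU/xor.ALU i1&i2 pair
#2 head=3: sll.ALU/st.MEM i3&i4 pair
#3 head=5: ld.MEM i5 no-port MEM/MEM
#4 head=6: st.MEM i6 no-port MEM/MEM
#5 head=7: st.MEM/sub.ALU i7&i8 pair
#6 head=9: or.ALU i9 tail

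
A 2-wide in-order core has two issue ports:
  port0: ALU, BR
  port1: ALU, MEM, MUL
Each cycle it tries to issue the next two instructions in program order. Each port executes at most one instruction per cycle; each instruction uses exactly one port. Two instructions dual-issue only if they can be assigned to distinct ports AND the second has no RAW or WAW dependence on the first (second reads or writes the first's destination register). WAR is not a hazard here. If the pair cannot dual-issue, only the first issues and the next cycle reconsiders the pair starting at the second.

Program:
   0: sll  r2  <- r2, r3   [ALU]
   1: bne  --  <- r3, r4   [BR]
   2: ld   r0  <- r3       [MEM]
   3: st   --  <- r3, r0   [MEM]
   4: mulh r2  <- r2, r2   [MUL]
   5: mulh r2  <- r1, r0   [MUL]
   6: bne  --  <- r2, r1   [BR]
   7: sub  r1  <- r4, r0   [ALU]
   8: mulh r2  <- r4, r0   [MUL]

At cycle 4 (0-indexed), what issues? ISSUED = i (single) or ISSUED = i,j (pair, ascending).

ISSUED = 5

[0] i0/i1  sll;bne  -- 2-wide
[1] i2  ld  -- no-port MEM/MEM
[2] i3  st  -- no-port MEM/MUL
[3] i4  mulh  -- no-port MUL/MUL
[4] i5  mulh  -- RAW r2
[5] i6/i7  bne;sub  -- 2-wide
[6] i8  mulh  -- tail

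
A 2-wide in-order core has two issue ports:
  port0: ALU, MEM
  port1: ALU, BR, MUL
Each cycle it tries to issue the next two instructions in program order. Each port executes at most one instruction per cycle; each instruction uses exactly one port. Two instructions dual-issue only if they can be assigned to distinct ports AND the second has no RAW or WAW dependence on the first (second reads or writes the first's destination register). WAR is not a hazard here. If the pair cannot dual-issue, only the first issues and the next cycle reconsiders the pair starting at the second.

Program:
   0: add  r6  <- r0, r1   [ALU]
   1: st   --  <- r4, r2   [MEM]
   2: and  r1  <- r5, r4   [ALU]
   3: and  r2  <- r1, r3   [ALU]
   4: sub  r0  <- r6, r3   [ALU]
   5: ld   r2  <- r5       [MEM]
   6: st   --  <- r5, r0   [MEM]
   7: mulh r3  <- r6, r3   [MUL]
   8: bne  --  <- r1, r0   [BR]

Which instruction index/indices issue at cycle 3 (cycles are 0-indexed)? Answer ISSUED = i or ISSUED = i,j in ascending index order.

  cy0 -> i0,i1 (add.ALU/st.MEM) 2-wide
  cy1 -> i2 (and.ALU) RAW r1
  cy2 -> i3,i4 (and.ALU/sub.ALU) 2-wide
  cy3 -> i5 (ld.MEM) no-port MEM/MEM
  cy4 -> i6,i7 (st.MEM/mulh.MUL) 2-wide
  cy5 -> i8 (bne.BR) tail

ISSUED = 5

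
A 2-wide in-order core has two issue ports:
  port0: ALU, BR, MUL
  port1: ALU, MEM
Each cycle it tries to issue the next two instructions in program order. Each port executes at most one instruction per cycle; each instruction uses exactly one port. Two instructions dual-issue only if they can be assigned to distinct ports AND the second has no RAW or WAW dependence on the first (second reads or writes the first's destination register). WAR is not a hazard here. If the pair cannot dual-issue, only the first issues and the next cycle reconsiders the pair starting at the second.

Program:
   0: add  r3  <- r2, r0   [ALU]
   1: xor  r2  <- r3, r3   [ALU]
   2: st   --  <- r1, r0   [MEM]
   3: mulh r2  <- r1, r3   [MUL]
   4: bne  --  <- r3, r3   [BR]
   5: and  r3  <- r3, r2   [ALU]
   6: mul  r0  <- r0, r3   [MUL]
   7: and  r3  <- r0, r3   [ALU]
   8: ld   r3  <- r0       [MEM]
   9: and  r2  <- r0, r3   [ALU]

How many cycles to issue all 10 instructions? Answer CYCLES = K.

CYCLES = 8

0. add.ALU @i0  | RAW r3
1. xor.ALU/st.MEM @i1+i2  | 2-wide
2. mulh.MUL @i3  | no-port MUL/BR
3. bne.BR/and.ALU @i4+i5  | 2-wide
4. mul.MUL @i6  | RAW r0
5. and.ALU @i7  | WAW r3
6. ld.MEM @i8  | RAW r3
7. and.ALU @i9  | tail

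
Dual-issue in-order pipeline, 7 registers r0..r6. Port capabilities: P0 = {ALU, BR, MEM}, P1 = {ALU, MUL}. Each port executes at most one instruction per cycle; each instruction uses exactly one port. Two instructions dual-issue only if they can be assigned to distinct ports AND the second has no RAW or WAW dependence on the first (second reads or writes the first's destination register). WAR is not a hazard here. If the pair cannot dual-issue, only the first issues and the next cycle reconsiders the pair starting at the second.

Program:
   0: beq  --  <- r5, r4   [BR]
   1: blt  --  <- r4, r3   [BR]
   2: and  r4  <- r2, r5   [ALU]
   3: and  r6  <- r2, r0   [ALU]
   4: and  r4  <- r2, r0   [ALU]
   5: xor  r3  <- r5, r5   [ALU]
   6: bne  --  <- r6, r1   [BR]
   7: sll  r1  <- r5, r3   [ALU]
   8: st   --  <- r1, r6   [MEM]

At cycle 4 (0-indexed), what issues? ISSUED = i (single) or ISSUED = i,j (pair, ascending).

ISSUED = 7

t=0 i0:beq ; no-port BR/BR
t=1 i1&i2:blt and ; 2-wide
t=2 i3&i4:and and ; 2-wide
t=3 i5&i6:xor bne ; 2-wide
t=4 i7:sll ; RAW r1
t=5 i8:st ; tail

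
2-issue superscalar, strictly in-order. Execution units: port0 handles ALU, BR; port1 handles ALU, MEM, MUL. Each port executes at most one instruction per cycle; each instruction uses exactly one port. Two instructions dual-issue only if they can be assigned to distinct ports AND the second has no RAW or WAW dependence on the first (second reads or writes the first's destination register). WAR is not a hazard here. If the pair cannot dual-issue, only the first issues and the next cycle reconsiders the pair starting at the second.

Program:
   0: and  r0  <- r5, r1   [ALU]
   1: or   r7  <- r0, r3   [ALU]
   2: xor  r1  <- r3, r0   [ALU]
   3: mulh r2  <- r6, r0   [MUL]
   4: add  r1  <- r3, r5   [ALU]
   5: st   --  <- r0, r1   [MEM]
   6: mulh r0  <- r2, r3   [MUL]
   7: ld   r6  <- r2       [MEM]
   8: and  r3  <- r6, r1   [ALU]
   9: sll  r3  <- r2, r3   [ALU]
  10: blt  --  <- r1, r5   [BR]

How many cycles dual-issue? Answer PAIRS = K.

t=0 i0:and.ALU ; RAW r0
t=1 i1&i2:or.ALU+xor.ALU ; 2-wide
t=2 i3&i4:mulh.MUL+add.ALU ; 2-wide
t=3 i5:st.MEM ; no-port MEM/MUL
t=4 i6:mulh.MUL ; no-port MUL/MEM
t=5 i7:ld.MEM ; RAW r6
t=6 i8:and.ALU ; RAW+WAW r3
t=7 i9&i10:sll.ALU+blt.BR ; 2-wide

PAIRS = 3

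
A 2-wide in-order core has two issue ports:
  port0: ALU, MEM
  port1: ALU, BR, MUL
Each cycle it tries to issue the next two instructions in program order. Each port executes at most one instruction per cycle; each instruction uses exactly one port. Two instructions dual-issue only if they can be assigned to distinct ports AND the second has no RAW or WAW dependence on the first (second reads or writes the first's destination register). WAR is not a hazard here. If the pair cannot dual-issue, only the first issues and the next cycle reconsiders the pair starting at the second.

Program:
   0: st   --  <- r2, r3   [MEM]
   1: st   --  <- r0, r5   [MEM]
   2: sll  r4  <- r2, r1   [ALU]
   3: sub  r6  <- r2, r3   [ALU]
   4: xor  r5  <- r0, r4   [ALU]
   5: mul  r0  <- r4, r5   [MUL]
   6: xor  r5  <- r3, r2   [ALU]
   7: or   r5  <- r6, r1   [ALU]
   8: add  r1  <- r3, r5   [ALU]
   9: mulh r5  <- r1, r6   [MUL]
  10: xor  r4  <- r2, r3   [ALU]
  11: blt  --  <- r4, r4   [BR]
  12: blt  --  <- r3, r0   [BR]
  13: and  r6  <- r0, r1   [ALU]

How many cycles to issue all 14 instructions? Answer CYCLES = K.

[0] i0  st  -- no-port MEM/MEM
[1] i1/i2  st+sll  -- pair
[2] i3/i4  sub+xor  -- pair
[3] i5/i6  mul+xor  -- pair
[4] i7  or  -- RAW r5
[5] i8  add  -- RAW r1
[6] i9/i10  mulh+xor  -- pair
[7] i11  blt  -- no-port BR/BR
[8] i12/i13  blt+and  -- pair

CYCLES = 9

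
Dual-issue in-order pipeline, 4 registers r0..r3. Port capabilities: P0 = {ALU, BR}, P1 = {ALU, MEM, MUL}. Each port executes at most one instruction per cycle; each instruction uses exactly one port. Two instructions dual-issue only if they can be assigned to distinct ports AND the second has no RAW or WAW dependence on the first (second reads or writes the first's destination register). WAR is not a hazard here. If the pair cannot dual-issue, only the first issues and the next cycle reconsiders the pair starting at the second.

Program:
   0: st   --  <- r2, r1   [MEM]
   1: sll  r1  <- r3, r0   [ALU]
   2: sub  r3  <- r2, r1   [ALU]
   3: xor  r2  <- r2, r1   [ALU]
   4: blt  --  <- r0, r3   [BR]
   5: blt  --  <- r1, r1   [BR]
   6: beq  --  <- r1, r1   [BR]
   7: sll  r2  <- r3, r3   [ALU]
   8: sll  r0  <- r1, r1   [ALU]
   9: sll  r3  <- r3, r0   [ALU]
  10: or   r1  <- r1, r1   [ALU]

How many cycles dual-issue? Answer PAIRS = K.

#0 head=0: st;sll i0/i1 dual
#1 head=2: sub;xor i2/i3 dual
#2 head=4: blt i4 no-port BR/BR
#3 head=5: blt i5 no-port BR/BR
#4 head=6: beq;sll i6/i7 dual
#5 head=8: sll i8 RAW r0
#6 head=9: sll;or i9/i10 dual

PAIRS = 4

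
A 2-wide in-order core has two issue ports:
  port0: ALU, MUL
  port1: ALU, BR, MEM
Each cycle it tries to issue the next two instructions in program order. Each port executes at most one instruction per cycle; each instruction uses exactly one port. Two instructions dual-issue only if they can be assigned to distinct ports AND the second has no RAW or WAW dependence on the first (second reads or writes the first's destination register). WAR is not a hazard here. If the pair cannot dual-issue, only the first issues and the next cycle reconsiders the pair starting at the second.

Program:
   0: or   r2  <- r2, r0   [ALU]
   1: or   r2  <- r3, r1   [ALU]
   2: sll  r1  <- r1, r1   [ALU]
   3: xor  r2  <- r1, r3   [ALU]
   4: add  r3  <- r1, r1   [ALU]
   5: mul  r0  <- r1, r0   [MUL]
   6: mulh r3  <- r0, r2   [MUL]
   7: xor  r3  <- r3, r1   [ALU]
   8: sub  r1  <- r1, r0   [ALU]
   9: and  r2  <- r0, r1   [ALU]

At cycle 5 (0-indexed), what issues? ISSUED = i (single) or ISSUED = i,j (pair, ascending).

ISSUED = 7,8

  cy0 -> i0 (or) WAW r2
  cy1 -> i1&i2 (or;sll) pair
  cy2 -> i3&i4 (xor;add) pair
  cy3 -> i5 (mul) no-port MUL/MUL
  cy4 -> i6 (mulh) RAW+WAW r3
  cy5 -> i7&i8 (xor;sub) pair
  cy6 -> i9 (and) tail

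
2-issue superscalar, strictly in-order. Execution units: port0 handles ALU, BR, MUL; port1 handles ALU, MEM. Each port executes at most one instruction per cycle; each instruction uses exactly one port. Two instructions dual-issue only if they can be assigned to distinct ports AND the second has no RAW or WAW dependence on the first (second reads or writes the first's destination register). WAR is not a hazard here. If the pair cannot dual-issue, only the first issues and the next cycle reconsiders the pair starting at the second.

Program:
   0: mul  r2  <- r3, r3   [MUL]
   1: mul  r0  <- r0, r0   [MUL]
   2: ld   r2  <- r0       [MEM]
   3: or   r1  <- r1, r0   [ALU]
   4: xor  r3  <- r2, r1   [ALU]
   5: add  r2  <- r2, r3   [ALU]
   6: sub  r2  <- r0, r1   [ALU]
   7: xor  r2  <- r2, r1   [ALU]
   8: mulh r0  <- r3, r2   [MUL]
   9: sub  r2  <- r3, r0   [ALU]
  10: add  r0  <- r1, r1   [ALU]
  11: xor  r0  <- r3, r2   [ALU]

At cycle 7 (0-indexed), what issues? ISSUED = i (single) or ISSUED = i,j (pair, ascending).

ISSUED = 8

#0 head=0: mul i0 no-port MUL/MUL
#1 head=1: mul i1 RAW r0
#2 head=2: ld+or i2/i3 dual
#3 head=4: xor i4 RAW r3
#4 head=5: add i5 WAW r2
#5 head=6: sub i6 RAW+WAW r2
#6 head=7: xor i7 RAW r2
#7 head=8: mulh i8 RAW r0
#8 head=9: sub+add i9/i10 dual
#9 head=11: xor i11 tail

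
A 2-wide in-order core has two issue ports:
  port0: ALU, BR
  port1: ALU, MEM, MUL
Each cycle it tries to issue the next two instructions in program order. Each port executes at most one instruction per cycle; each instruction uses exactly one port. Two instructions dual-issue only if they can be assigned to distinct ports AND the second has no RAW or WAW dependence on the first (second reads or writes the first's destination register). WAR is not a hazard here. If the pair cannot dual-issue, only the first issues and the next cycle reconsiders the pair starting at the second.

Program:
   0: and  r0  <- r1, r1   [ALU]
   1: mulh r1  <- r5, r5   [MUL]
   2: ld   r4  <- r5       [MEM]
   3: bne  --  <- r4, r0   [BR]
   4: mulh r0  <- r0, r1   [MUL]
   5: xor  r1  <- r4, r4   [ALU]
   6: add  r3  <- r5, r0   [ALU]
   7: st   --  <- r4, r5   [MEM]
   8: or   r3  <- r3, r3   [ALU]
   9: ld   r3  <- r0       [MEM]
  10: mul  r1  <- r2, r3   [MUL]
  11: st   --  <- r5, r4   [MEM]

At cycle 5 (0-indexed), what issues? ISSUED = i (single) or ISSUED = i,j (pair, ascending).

[0] i0&i1  and.ALU;mulh.MUL  -- 2-wide
[1] i2  ld.MEM  -- RAW r4
[2] i3&i4  bne.BR;mulh.MUL  -- 2-wide
[3] i5&i6  xor.ALU;add.ALU  -- 2-wide
[4] i7&i8  st.MEM;or.ALU  -- 2-wide
[5] i9  ld.MEM  -- no-port MEM/MUL
[6] i10  mul.MUL  -- no-port MUL/MEM
[7] i11  st.MEM  -- tail

ISSUED = 9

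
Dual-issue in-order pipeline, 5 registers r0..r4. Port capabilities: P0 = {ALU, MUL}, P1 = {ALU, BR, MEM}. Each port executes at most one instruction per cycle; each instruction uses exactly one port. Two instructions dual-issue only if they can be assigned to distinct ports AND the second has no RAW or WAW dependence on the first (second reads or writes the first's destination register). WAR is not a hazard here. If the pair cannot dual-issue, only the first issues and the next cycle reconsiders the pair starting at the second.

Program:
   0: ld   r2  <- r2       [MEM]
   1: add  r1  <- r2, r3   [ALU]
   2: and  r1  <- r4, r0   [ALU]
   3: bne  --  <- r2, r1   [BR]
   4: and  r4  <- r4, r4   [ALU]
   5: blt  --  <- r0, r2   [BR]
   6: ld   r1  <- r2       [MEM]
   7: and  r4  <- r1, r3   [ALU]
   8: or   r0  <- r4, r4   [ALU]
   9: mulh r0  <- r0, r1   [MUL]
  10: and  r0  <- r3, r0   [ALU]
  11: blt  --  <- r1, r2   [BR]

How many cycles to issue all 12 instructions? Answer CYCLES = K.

c0: i0 ld  RAW r2
c1: i1 add  WAW r1
c2: i2 and  RAW r1
c3: i3&i4 bne+and  2-wide
c4: i5 blt  no-port BR/MEM
c5: i6 ld  RAW r1
c6: i7 and  RAW r4
c7: i8 or  RAW+WAW r0
c8: i9 mulh  RAW+WAW r0
c9: i10&i11 and+blt  2-wide

CYCLES = 10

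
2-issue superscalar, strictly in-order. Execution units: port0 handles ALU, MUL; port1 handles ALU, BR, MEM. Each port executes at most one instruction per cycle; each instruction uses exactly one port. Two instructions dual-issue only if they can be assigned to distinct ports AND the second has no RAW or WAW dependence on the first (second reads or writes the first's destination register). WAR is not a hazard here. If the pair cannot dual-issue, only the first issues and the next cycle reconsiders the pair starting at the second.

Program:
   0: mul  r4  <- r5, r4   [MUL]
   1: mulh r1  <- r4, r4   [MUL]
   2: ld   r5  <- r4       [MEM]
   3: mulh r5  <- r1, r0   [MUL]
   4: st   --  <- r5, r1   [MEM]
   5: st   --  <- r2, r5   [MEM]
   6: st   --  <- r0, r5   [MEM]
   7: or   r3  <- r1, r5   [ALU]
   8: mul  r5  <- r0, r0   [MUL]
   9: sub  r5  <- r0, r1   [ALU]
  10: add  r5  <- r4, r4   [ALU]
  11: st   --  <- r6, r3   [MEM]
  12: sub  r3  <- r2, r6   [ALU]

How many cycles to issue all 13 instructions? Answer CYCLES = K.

0. mul.MUL @i0  | no-port MUL/MUL
1. mulh.MUL+ld.MEM @i1+i2  | 2-wide
2. mulh.MUL @i3  | RAW r5
3. st.MEM @i4  | no-port MEM/MEM
4. st.MEM @i5  | no-port MEM/MEM
5. st.MEM+or.ALU @i6+i7  | 2-wide
6. mul.MUL @i8  | WAW r5
7. sub.ALU @i9  | WAW r5
8. add.ALU+st.MEM @i10+i11  | 2-wide
9. sub.ALU @i12  | tail

CYCLES = 10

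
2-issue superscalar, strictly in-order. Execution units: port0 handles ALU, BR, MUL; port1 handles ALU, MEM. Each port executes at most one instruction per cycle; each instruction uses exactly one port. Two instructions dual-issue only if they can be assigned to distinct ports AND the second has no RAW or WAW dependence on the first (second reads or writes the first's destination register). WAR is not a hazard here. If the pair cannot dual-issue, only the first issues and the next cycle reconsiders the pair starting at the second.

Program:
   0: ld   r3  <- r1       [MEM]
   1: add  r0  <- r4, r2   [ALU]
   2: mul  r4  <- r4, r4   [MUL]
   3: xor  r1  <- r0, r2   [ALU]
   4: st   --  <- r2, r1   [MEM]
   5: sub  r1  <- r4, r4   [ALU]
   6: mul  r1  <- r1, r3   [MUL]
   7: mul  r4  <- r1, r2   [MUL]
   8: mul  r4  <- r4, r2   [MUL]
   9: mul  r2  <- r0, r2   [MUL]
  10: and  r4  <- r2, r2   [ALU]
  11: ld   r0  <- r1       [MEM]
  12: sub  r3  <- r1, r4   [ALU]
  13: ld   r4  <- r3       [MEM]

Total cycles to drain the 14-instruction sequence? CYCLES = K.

CYCLES = 10

0. ld.MEM add.ALU @i0+i1  | 2-wide
1. mul.MUL xor.ALU @i2+i3  | 2-wide
2. st.MEM sub.ALU @i4+i5  | 2-wide
3. mul.MUL @i6  | no-port MUL/MUL
4. mul.MUL @i7  | no-port MUL/MUL
5. mul.MUL @i8  | no-port MUL/MUL
6. mul.MUL @i9  | RAW r2
7. and.ALU ld.MEM @i10+i11  | 2-wide
8. sub.ALU @i12  | RAW r3
9. ld.MEM @i13  | tail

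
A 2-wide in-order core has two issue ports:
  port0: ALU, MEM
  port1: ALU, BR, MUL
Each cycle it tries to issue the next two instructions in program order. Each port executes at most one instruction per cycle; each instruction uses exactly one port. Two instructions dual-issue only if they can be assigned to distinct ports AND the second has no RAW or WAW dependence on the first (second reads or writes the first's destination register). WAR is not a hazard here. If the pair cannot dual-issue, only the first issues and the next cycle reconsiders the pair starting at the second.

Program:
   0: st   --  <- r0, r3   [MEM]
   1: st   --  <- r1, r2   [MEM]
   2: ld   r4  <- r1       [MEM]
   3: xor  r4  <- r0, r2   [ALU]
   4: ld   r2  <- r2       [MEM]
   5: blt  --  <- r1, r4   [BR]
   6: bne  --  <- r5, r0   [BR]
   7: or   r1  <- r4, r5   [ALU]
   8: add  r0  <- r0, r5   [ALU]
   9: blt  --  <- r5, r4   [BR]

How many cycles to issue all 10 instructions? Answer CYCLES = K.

[0] i0  st.MEM  -- no-port MEM/MEM
[1] i1  st.MEM  -- no-port MEM/MEM
[2] i2  ld.MEM  -- WAW r4
[3] i3/i4  xor.ALU ld.MEM  -- pair
[4] i5  blt.BR  -- no-port BR/BR
[5] i6/i7  bne.BR or.ALU  -- pair
[6] i8/i9  add.ALU blt.BR  -- pair

CYCLES = 7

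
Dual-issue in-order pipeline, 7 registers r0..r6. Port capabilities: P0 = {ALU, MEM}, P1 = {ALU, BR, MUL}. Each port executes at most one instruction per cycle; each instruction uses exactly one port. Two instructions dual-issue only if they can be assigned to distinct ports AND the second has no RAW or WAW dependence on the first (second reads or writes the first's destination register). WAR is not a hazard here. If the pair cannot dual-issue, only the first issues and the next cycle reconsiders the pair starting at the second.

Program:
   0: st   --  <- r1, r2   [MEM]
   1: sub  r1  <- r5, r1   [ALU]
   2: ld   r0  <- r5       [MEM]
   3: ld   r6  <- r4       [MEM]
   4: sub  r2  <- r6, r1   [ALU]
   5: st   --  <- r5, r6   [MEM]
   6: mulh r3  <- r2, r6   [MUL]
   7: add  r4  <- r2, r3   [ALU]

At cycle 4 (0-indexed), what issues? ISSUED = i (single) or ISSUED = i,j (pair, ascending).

[0] i0+i1  st/sub  -- pair
[1] i2  ld  -- no-port MEM/MEM
[2] i3  ld  -- RAW r6
[3] i4+i5  sub/st  -- pair
[4] i6  mulh  -- RAW r3
[5] i7  add  -- tail

ISSUED = 6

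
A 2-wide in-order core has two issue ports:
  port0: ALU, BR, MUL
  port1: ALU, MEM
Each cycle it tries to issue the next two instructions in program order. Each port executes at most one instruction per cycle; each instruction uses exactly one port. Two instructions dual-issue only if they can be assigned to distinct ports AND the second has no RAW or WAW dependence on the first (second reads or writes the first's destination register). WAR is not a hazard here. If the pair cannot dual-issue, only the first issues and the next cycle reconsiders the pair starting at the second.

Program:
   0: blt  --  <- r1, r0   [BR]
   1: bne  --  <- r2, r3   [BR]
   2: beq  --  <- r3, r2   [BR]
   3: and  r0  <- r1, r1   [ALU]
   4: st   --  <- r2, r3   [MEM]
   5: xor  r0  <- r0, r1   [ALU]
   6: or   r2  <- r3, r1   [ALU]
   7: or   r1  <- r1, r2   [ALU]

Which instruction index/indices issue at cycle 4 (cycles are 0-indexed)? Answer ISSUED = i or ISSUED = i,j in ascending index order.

ISSUED = 6

t=0 i0:blt ; no-port BR/BR
t=1 i1:bne ; no-port BR/BR
t=2 i2,i3:beq and ; dual
t=3 i4,i5:st xor ; dual
t=4 i6:or ; RAW r2
t=5 i7:or ; tail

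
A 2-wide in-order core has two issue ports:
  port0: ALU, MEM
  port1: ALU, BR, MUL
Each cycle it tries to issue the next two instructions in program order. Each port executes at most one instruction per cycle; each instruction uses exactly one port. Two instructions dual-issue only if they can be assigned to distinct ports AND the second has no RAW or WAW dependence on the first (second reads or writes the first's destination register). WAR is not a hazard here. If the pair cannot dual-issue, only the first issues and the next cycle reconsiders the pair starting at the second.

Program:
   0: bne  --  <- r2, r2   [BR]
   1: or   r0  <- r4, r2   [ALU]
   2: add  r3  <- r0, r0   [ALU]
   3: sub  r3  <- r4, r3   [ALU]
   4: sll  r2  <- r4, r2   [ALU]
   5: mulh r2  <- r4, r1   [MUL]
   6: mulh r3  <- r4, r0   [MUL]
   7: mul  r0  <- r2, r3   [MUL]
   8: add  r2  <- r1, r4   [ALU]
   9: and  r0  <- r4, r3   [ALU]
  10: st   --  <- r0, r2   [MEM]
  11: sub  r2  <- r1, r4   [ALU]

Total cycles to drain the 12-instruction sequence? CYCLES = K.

c0: i0/i1 bne/or  dual
c1: i2 add  RAW+WAW r3
c2: i3/i4 sub/sll  dual
c3: i5 mulh  no-port MUL/MUL
c4: i6 mulh  no-port MUL/MUL
c5: i7/i8 mul/add  dual
c6: i9 and  RAW r0
c7: i10/i11 st/sub  dual

CYCLES = 8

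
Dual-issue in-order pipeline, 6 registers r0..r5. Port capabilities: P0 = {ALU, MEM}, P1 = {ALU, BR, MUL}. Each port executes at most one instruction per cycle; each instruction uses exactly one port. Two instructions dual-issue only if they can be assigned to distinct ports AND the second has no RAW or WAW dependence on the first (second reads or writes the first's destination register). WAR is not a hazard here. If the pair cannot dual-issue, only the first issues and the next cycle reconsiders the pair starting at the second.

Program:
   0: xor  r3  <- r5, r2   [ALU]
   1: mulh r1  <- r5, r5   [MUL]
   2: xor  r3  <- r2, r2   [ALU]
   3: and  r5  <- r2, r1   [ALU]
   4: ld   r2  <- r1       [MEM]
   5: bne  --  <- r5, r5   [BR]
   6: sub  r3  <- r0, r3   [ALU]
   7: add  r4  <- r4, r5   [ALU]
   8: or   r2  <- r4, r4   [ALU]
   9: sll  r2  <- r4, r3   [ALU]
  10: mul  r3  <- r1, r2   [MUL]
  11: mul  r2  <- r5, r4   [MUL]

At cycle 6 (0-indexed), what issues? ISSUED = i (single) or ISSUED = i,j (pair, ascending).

[0] i0&i1  xor/mulh  -- dual
[1] i2&i3  xor/and  -- dual
[2] i4&i5  ld/bne  -- dual
[3] i6&i7  sub/add  -- dual
[4] i8  or  -- WAW r2
[5] i9  sll  -- RAW r2
[6] i10  mul  -- no-port MUL/MUL
[7] i11  mul  -- tail

ISSUED = 10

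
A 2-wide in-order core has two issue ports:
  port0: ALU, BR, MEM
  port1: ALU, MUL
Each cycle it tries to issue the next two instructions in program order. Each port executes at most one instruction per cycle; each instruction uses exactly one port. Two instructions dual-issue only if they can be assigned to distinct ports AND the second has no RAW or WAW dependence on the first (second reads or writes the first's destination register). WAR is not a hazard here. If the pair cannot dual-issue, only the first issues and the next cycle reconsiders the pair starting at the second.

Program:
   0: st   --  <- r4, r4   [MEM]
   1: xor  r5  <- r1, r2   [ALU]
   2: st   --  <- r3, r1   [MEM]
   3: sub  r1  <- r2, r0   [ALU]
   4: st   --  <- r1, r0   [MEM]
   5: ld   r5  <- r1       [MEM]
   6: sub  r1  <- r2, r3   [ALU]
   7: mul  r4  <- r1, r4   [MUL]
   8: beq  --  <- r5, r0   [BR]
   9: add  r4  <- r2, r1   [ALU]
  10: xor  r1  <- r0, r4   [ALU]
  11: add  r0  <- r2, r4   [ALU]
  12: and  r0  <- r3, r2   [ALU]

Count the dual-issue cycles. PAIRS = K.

PAIRS = 5

#0 head=0: st.MEM;xor.ALU i0&i1 pair
#1 head=2: st.MEM;sub.ALU i2&i3 pair
#2 head=4: st.MEM i4 no-port MEM/MEM
#3 head=5: ld.MEM;sub.ALU i5&i6 pair
#4 head=7: mul.MUL;beq.BR i7&i8 pair
#5 head=9: add.ALU i9 RAW r4
#6 head=10: xor.ALU;add.ALU i10&i11 pair
#7 head=12: and.ALU i12 tail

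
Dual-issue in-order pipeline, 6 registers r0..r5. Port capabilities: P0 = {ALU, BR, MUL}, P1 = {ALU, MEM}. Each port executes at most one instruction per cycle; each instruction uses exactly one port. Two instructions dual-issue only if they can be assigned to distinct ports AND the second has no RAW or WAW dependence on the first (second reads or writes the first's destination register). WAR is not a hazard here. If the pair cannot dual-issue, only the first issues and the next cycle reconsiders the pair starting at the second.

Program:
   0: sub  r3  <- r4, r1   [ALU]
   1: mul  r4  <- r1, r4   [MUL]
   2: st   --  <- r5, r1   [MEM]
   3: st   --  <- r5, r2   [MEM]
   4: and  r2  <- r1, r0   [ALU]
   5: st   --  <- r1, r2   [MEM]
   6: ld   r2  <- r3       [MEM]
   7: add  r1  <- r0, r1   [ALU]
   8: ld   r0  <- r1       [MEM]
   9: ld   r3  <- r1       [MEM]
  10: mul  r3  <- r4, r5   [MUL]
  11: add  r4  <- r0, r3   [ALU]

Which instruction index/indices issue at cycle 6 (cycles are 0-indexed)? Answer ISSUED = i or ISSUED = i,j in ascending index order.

c0: i0&i1 sub.ALU mul.MUL  2-wide
c1: i2 st.MEM  no-port MEM/MEM
c2: i3&i4 st.MEM and.ALU  2-wide
c3: i5 st.MEM  no-port MEM/MEM
c4: i6&i7 ld.MEM add.ALU  2-wide
c5: i8 ld.MEM  no-port MEM/MEM
c6: i9 ld.MEM  WAW r3
c7: i10 mul.MUL  RAW r3
c8: i11 add.ALU  tail

ISSUED = 9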